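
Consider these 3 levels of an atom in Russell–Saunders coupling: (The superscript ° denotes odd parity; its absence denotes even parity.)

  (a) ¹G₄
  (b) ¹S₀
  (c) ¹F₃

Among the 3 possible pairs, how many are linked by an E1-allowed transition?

0

(a)–(b): forbidden (parity, ΔL, ΔJ).
(a)–(c): forbidden (parity).
(b)–(c): forbidden (parity, ΔL, ΔJ).
Allowed pairs: 0 of 3.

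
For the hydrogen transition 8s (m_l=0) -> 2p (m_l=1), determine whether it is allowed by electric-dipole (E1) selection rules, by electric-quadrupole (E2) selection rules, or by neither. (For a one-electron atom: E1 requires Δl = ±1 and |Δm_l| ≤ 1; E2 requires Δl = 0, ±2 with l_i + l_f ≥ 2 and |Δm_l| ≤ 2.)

Δl = 1 − 0 = +1; l_i + l_f = 1.
Δm_l = +1.
E1 (Δl = ±1, |Δm_l| ≤ 1): satisfied.
E2 (Δl = 0,±2, l_i+l_f ≥ 2, |Δm_l| ≤ 2): not satisfied.

E1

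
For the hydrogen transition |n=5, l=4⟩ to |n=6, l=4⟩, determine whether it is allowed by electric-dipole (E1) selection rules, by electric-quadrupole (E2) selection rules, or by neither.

Δl = 4 − 4 = +0; l_i + l_f = 8.
E1 (Δl = ±1): not satisfied.
E2 (Δl = 0,±2, l_i+l_f ≥ 2): satisfied.

E2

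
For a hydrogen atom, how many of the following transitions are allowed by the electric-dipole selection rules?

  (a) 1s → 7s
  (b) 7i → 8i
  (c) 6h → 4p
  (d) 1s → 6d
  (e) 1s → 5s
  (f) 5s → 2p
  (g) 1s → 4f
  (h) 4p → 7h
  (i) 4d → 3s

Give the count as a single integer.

(a) forbidden — Δl = +0 (E1 requires Δl = ±1)
(b) forbidden — Δl = +0 (E1 requires Δl = ±1)
(c) forbidden — Δl = -4 (E1 requires Δl = ±1)
(d) forbidden — Δl = +2 (E1 requires Δl = ±1)
(e) forbidden — Δl = +0 (E1 requires Δl = ±1)
(f) allowed
(g) forbidden — Δl = +3 (E1 requires Δl = ±1)
(h) forbidden — Δl = +4 (E1 requires Δl = ±1)
(i) forbidden — Δl = -2 (E1 requires Δl = ±1)
Total allowed: 1 of 9.

1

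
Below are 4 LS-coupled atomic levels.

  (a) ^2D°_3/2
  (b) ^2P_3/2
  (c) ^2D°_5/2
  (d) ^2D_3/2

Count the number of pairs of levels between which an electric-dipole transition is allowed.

(a)–(b): allowed.
(a)–(c): forbidden (parity).
(a)–(d): allowed.
(b)–(c): allowed.
(b)–(d): forbidden (parity).
(c)–(d): allowed.
Allowed pairs: 4 of 6.

4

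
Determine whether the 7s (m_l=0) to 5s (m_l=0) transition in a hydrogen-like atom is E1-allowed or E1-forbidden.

forbidden

Initial l = 0, final l = 0, so Δl = +0. E1 requires Δl = ±1: fails.
m_l: 0 → 0 (Δm_l = +0). |Δm_l| ≤ 1 ok.
The transition is electric-dipole forbidden.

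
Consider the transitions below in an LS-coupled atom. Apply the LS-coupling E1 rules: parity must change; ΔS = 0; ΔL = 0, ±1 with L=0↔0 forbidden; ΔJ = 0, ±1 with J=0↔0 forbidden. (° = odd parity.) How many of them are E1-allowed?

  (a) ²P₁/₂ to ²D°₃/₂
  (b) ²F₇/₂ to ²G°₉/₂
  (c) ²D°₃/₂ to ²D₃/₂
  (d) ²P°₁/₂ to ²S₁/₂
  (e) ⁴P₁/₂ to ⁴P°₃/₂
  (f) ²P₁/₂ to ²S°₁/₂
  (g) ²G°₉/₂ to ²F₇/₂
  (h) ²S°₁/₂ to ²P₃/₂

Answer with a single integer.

(a) allowed
(b) allowed
(c) allowed
(d) allowed
(e) allowed
(f) allowed
(g) allowed
(h) allowed
Total allowed: 8 of 8.

8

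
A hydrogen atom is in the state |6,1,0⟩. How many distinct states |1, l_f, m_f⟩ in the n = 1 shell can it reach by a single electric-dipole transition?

1

E1 requires Δl = ±1, so l_f ∈ {0, 2}; with 0 ≤ l_f ≤ n_f−1 = 0, the allowed l_f values are {0}.
For l_f = 0: m_f ∈ {m_i−1, m_i, m_i+1} ∩ [−0, 0] = {0} → 1 state.
Total: 1.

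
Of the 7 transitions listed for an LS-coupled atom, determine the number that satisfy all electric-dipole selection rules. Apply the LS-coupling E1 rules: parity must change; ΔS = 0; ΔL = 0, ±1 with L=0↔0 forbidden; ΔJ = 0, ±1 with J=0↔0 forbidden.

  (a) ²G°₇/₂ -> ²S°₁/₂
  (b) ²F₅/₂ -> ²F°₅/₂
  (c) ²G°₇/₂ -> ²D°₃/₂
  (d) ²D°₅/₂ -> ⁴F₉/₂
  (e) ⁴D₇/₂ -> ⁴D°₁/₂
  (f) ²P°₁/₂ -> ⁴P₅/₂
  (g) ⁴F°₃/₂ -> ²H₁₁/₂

1

(a) forbidden (parity, ΔL, ΔJ fail)
(b) allowed
(c) forbidden (parity, ΔL, ΔJ fail)
(d) forbidden (ΔS, ΔJ fail)
(e) forbidden (ΔJ fails)
(f) forbidden (ΔS, ΔJ fail)
(g) forbidden (ΔS, ΔL, ΔJ fail)
Total allowed: 1 of 7.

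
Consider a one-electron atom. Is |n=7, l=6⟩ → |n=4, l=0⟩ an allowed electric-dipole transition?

forbidden

l: 6 → 0 (Δl = -6). Δl = ±1 fails.
The transition is electric-dipole forbidden.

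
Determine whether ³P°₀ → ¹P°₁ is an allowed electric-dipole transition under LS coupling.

forbidden

Initial level: S=1, L=1, J=0, parity odd. Final level: S=0, L=1, J=1, parity odd.
ΔJ = 0, ±1 (not J=0↔0): J: 0 → 1, ΔJ = +1 — ✓.
Parity must change: odd → odd — ✗.
ΔL = 0, ±1 (not L=0↔0): L: 1 → 1, ΔL = +0 — ✓.
ΔS = 0: S: 1 → 0 — ✗.
Rule(s) violated: parity, ΔS.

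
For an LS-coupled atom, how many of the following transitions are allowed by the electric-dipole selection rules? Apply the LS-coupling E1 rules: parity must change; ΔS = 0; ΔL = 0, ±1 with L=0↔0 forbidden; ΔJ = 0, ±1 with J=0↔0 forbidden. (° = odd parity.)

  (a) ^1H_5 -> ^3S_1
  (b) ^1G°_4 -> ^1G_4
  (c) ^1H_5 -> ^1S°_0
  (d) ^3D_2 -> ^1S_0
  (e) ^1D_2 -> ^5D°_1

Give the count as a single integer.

(a) forbidden (parity, ΔS, ΔL, ΔJ fail)
(b) allowed
(c) forbidden (ΔL, ΔJ fail)
(d) forbidden (parity, ΔS, ΔL, ΔJ fail)
(e) forbidden (ΔS fails)
Total allowed: 1 of 5.

1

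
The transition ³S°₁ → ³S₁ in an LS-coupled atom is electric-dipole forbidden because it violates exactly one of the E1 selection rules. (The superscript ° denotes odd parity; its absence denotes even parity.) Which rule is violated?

the L=0 ↔ L=0 exclusion

Parity must change: odd → even — passes.
ΔS = 0: S: 1 → 1 — passes.
ΔJ = 0, ±1 (not J=0↔0): J: 1 → 1, ΔJ = +0 — passes.
ΔL = 0, ±1 (not L=0↔0): L: 0 → 0, ΔL = +0 — fails.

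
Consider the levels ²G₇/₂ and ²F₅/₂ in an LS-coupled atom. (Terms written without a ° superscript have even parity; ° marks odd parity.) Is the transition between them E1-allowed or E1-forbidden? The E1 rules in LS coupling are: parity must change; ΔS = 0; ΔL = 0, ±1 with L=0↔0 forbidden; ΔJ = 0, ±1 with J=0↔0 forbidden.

Reading off the term symbols: S 1/2→1/2, L 4→3, J 7/2→5/2, parity even→even.
ΔJ = 0, ±1 (not J=0↔0): J: 7/2 → 5/2, ΔJ = -1 — ✓.
Parity must change: even → even — ✗.
ΔL = 0, ±1 (not L=0↔0): L: 4 → 3, ΔL = -1 — ✓.
ΔS = 0: S: 1/2 → 1/2 — ✓.
Rule(s) violated: parity.

forbidden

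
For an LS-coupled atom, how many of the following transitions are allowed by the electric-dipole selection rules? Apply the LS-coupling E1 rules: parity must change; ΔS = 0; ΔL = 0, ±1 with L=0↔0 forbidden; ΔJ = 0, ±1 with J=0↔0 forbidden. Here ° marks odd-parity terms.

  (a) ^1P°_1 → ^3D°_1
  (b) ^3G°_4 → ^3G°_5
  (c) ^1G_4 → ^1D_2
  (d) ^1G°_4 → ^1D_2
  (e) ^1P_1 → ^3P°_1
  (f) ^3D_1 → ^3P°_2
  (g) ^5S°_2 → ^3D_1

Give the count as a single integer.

1

(a) forbidden (parity, ΔS fail)
(b) forbidden (parity fails)
(c) forbidden (parity, ΔL, ΔJ fail)
(d) forbidden (ΔL, ΔJ fail)
(e) forbidden (ΔS fails)
(f) allowed
(g) forbidden (ΔS, ΔL fail)
Total allowed: 1 of 7.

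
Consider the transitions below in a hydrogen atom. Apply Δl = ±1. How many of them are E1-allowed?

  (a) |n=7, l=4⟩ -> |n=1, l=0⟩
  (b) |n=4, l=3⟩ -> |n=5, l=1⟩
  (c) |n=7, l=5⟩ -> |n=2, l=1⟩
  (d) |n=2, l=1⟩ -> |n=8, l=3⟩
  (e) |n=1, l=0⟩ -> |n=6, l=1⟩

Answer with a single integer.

(a) forbidden — Δl = -4 (E1 requires Δl = ±1)
(b) forbidden — Δl = -2 (E1 requires Δl = ±1)
(c) forbidden — Δl = -4 (E1 requires Δl = ±1)
(d) forbidden — Δl = +2 (E1 requires Δl = ±1)
(e) allowed
Total allowed: 1 of 5.

1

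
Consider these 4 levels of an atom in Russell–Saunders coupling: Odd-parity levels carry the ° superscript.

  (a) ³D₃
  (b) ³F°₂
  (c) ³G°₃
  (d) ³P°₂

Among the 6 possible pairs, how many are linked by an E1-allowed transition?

2

(a)–(b): allowed.
(a)–(c): forbidden (ΔL).
(a)–(d): allowed.
(b)–(c): forbidden (parity).
(b)–(d): forbidden (parity, ΔL).
(c)–(d): forbidden (parity, ΔL).
Allowed pairs: 2 of 6.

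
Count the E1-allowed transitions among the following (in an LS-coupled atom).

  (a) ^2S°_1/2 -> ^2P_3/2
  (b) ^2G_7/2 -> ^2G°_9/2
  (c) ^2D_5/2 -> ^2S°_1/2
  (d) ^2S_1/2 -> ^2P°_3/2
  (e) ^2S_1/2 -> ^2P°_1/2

4

(a) allowed
(b) allowed
(c) forbidden (ΔL, ΔJ fail)
(d) allowed
(e) allowed
Total allowed: 4 of 5.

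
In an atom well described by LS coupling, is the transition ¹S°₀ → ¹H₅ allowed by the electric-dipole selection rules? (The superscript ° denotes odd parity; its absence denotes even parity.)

Initial level: S=0, L=0, J=0, parity odd. Final level: S=0, L=5, J=5, parity even.
ΔJ = 0, ±1 (not J=0↔0): J: 0 → 5, ΔJ = +5 — ✗.
ΔL = 0, ±1 (not L=0↔0): L: 0 → 5, ΔL = +5 — ✗.
Parity must change: odd → even — ✓.
ΔS = 0: S: 0 → 0 — ✓.
Rule(s) violated: ΔL, ΔJ.

forbidden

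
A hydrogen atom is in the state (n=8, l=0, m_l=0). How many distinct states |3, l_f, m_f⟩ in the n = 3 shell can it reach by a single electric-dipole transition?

E1 requires Δl = ±1, so l_f ∈ {-1, 1}; with 0 ≤ l_f ≤ n_f−1 = 2, the allowed l_f values are {1}.
For l_f = 1: m_f ∈ {m_i−1, m_i, m_i+1} ∩ [−1, 1] = {-1, 0, 1} → 3 states.
Total: 3.

3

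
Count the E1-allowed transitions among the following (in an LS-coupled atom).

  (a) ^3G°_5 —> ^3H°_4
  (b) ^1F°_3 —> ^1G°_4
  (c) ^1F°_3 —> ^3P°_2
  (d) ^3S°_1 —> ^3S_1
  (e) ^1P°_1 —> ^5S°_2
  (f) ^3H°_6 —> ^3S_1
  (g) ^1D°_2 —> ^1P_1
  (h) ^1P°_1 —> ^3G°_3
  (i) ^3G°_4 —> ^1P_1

1

(a) forbidden (parity fails)
(b) forbidden (parity fails)
(c) forbidden (parity, ΔS, ΔL fail)
(d) forbidden (ΔL fails)
(e) forbidden (parity, ΔS fail)
(f) forbidden (ΔL, ΔJ fail)
(g) allowed
(h) forbidden (parity, ΔS, ΔL, ΔJ fail)
(i) forbidden (ΔS, ΔL, ΔJ fail)
Total allowed: 1 of 9.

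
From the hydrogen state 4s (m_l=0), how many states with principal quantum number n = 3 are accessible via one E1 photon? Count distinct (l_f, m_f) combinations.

E1 requires Δl = ±1, so l_f ∈ {-1, 1}; with 0 ≤ l_f ≤ n_f−1 = 2, the allowed l_f values are {1}.
For l_f = 1: m_f ∈ {m_i−1, m_i, m_i+1} ∩ [−1, 1] = {-1, 0, 1} → 3 states.
Total: 3.

3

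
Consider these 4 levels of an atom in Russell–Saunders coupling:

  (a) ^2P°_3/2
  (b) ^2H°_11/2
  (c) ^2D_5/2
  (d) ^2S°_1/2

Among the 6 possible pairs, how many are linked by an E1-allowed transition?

1

(a)–(b): forbidden (parity, ΔL, ΔJ).
(a)–(c): allowed.
(a)–(d): forbidden (parity).
(b)–(c): forbidden (ΔL, ΔJ).
(b)–(d): forbidden (parity, ΔL, ΔJ).
(c)–(d): forbidden (ΔL, ΔJ).
Allowed pairs: 1 of 6.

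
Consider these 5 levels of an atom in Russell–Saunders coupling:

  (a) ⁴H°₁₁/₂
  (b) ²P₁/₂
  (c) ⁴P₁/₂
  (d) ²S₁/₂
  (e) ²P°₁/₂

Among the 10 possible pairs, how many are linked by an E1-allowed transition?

2

(a)–(b): forbidden (ΔS, ΔL, ΔJ).
(a)–(c): forbidden (ΔL, ΔJ).
(a)–(d): forbidden (ΔS, ΔL, ΔJ).
(a)–(e): forbidden (parity, ΔS, ΔL, ΔJ).
(b)–(c): forbidden (parity, ΔS).
(b)–(d): forbidden (parity).
(b)–(e): allowed.
(c)–(d): forbidden (parity, ΔS).
(c)–(e): forbidden (ΔS).
(d)–(e): allowed.
Allowed pairs: 2 of 10.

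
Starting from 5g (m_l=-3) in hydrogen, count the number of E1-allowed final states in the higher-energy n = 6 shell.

E1 requires Δl = ±1, so l_f ∈ {3, 5}; with 0 ≤ l_f ≤ n_f−1 = 5, the allowed l_f values are {3, 5}.
For l_f = 3: m_f ∈ {m_i−1, m_i, m_i+1} ∩ [−3, 3] = {-3, -2} → 2 states.
For l_f = 5: m_f ∈ {m_i−1, m_i, m_i+1} ∩ [−5, 5] = {-4, -3, -2} → 3 states.
Total: 5.

5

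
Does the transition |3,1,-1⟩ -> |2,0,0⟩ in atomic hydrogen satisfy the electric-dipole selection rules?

allowed

Initial l = 1, final l = 0, so Δl = -1. E1 requires Δl = ±1: ✓.
m_l: -1 → 0 (Δm_l = +1). |Δm_l| ≤ 1 ✓.
All E1 selection rules are satisfied.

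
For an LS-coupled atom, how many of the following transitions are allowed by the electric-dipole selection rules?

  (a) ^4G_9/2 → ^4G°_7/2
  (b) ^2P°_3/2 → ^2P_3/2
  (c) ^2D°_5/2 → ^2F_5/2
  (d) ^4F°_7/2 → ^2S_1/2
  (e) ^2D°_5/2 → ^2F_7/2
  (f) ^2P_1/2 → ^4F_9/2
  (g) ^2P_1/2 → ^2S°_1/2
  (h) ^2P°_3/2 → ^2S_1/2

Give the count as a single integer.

(a) allowed
(b) allowed
(c) allowed
(d) forbidden (ΔS, ΔL, ΔJ fail)
(e) allowed
(f) forbidden (parity, ΔS, ΔL, ΔJ fail)
(g) allowed
(h) allowed
Total allowed: 6 of 8.

6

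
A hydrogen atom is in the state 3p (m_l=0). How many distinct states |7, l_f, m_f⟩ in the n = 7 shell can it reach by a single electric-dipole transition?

E1 requires Δl = ±1, so l_f ∈ {0, 2}; with 0 ≤ l_f ≤ n_f−1 = 6, the allowed l_f values are {0, 2}.
For l_f = 0: m_f ∈ {m_i−1, m_i, m_i+1} ∩ [−0, 0] = {0} → 1 state.
For l_f = 2: m_f ∈ {m_i−1, m_i, m_i+1} ∩ [−2, 2] = {-1, 0, 1} → 3 states.
Total: 4.

4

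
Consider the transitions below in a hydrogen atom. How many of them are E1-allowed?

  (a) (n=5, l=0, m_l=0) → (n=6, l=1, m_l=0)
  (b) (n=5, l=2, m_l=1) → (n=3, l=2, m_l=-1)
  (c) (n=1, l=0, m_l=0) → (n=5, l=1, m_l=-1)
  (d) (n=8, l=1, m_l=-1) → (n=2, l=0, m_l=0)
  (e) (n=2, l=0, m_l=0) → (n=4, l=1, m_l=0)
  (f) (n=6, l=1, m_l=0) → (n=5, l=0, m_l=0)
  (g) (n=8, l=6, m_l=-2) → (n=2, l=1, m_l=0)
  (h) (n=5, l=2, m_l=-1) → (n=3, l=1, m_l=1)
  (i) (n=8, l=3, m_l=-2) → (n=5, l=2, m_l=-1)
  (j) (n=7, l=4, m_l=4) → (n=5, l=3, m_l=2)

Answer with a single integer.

6

(a) allowed
(b) forbidden — Δl = +0 (E1 requires Δl = ±1); Δm_l = -2 (E1 requires Δm_l = 0, ±1)
(c) allowed
(d) allowed
(e) allowed
(f) allowed
(g) forbidden — Δl = -5 (E1 requires Δl = ±1); Δm_l = +2 (E1 requires Δm_l = 0, ±1)
(h) forbidden — Δm_l = +2 (E1 requires Δm_l = 0, ±1)
(i) allowed
(j) forbidden — Δm_l = -2 (E1 requires Δm_l = 0, ±1)
Total allowed: 6 of 10.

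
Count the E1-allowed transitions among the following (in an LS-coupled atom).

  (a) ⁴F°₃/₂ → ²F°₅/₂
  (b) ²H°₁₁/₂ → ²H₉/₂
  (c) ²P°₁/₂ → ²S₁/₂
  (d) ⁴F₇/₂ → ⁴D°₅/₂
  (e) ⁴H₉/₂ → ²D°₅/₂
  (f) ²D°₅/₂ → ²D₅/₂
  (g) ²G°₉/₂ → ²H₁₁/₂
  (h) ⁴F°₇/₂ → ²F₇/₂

(a) forbidden (parity, ΔS fail)
(b) allowed
(c) allowed
(d) allowed
(e) forbidden (ΔS, ΔL, ΔJ fail)
(f) allowed
(g) allowed
(h) forbidden (ΔS fails)
Total allowed: 5 of 8.

5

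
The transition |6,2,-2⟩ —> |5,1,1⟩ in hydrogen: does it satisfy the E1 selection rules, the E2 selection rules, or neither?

neither

Δl = 1 − 2 = -1; l_i + l_f = 3.
Δm_l = +3.
E1 (Δl = ±1, |Δm_l| ≤ 1): not satisfied.
E2 (Δl = 0,±2, l_i+l_f ≥ 2, |Δm_l| ≤ 2): not satisfied.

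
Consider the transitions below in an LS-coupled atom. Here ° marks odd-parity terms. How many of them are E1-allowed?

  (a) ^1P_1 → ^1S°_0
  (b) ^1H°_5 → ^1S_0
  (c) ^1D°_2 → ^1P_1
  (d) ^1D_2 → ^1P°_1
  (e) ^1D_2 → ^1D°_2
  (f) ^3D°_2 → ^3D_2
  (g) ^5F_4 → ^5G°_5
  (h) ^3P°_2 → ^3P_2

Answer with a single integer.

(a) allowed
(b) forbidden (ΔL, ΔJ fail)
(c) allowed
(d) allowed
(e) allowed
(f) allowed
(g) allowed
(h) allowed
Total allowed: 7 of 8.

7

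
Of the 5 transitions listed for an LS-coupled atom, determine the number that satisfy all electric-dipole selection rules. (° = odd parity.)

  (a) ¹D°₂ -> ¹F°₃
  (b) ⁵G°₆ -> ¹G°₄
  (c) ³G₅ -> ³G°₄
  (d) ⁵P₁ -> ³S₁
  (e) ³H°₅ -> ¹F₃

1

(a) forbidden (parity fails)
(b) forbidden (parity, ΔS, ΔJ fail)
(c) allowed
(d) forbidden (parity, ΔS fail)
(e) forbidden (ΔS, ΔL, ΔJ fail)
Total allowed: 1 of 5.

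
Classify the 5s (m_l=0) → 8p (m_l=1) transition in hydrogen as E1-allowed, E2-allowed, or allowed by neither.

Δl = 1 − 0 = +1; l_i + l_f = 1.
Δm_l = +1.
E1 (Δl = ±1, |Δm_l| ≤ 1): satisfied.
E2 (Δl = 0,±2, l_i+l_f ≥ 2, |Δm_l| ≤ 2): not satisfied.

E1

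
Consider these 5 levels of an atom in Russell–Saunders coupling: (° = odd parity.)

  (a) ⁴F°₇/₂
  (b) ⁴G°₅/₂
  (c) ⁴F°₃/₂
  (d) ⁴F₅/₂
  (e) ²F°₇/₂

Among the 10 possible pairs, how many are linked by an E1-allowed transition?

3

(a)–(b): forbidden (parity).
(a)–(c): forbidden (parity, ΔJ).
(a)–(d): allowed.
(a)–(e): forbidden (parity, ΔS).
(b)–(c): forbidden (parity).
(b)–(d): allowed.
(b)–(e): forbidden (parity, ΔS).
(c)–(d): allowed.
(c)–(e): forbidden (parity, ΔS, ΔJ).
(d)–(e): forbidden (ΔS).
Allowed pairs: 3 of 10.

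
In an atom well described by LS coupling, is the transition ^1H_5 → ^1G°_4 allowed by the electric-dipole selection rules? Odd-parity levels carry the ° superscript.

Initial level: S=0, L=5, J=5, parity even. Final level: S=0, L=4, J=4, parity odd.
Parity must change: even → odd — ok.
ΔS = 0: S: 0 → 0 — ok.
ΔL = 0, ±1 (not L=0↔0): L: 5 → 4, ΔL = -1 — ok.
ΔJ = 0, ±1 (not J=0↔0): J: 5 → 4, ΔJ = -1 — ok.
All four E1 rules are satisfied.

allowed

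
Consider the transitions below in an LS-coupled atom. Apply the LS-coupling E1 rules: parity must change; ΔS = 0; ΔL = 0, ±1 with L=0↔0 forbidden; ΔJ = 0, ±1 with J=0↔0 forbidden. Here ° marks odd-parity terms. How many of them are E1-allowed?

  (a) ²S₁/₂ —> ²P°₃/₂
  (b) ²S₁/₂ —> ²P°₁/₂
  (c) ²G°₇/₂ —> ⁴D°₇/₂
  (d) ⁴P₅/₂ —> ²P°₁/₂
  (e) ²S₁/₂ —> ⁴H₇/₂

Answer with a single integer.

(a) allowed
(b) allowed
(c) forbidden (parity, ΔS, ΔL fail)
(d) forbidden (ΔS, ΔJ fail)
(e) forbidden (parity, ΔS, ΔL, ΔJ fail)
Total allowed: 2 of 5.

2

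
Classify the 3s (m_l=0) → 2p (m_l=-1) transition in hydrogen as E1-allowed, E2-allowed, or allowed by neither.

E1

Δl = 1 − 0 = +1; l_i + l_f = 1.
Δm_l = -1.
E1 (Δl = ±1, |Δm_l| ≤ 1): satisfied.
E2 (Δl = 0,±2, l_i+l_f ≥ 2, |Δm_l| ≤ 2): not satisfied.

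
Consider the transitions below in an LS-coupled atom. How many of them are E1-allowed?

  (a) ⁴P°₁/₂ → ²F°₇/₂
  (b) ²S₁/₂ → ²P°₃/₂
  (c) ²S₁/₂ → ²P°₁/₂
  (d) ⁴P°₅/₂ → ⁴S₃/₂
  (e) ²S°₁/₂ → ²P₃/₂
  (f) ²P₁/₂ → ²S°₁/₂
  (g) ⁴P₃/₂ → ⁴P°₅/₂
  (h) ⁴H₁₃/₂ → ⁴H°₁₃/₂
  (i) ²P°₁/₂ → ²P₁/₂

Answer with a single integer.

8

(a) forbidden (parity, ΔS, ΔL, ΔJ fail)
(b) allowed
(c) allowed
(d) allowed
(e) allowed
(f) allowed
(g) allowed
(h) allowed
(i) allowed
Total allowed: 8 of 9.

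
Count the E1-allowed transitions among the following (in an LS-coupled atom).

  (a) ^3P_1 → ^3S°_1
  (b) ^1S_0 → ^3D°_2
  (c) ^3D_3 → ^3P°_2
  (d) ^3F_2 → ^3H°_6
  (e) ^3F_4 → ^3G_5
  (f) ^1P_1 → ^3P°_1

(a) allowed
(b) forbidden (ΔS, ΔL, ΔJ fail)
(c) allowed
(d) forbidden (ΔL, ΔJ fail)
(e) forbidden (parity fails)
(f) forbidden (ΔS fails)
Total allowed: 2 of 6.

2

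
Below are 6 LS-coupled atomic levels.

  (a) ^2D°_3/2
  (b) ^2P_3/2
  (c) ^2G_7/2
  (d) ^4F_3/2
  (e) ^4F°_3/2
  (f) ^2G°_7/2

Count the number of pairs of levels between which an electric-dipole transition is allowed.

(a)–(b): allowed.
(a)–(c): forbidden (ΔL, ΔJ).
(a)–(d): forbidden (ΔS).
(a)–(e): forbidden (parity, ΔS).
(a)–(f): forbidden (parity, ΔL, ΔJ).
(b)–(c): forbidden (parity, ΔL, ΔJ).
(b)–(d): forbidden (parity, ΔS, ΔL).
(b)–(e): forbidden (ΔS, ΔL).
(b)–(f): forbidden (ΔL, ΔJ).
(c)–(d): forbidden (parity, ΔS, ΔJ).
(c)–(e): forbidden (ΔS, ΔJ).
(c)–(f): allowed.
(d)–(e): allowed.
(d)–(f): forbidden (ΔS, ΔJ).
(e)–(f): forbidden (parity, ΔS, ΔJ).
Allowed pairs: 3 of 15.

3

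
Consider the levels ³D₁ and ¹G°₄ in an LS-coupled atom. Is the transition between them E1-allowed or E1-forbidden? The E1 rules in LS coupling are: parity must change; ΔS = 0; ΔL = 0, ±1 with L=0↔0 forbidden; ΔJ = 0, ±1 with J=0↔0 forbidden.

forbidden

Initial level: S=1, L=2, J=1, parity even. Final level: S=0, L=4, J=4, parity odd.
ΔS = 0: S: 1 → 0 — violated.
Parity must change: even → odd — satisfied.
ΔL = 0, ±1 (not L=0↔0): L: 2 → 4, ΔL = +2 — violated.
ΔJ = 0, ±1 (not J=0↔0): J: 1 → 4, ΔJ = +3 — violated.
Rule(s) violated: ΔS, ΔL, ΔJ.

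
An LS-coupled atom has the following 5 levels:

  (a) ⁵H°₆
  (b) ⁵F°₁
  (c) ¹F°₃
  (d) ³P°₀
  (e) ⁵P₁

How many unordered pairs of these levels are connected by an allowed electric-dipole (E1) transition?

(a)–(b): forbidden (parity, ΔL, ΔJ).
(a)–(c): forbidden (parity, ΔS, ΔL, ΔJ).
(a)–(d): forbidden (parity, ΔS, ΔL, ΔJ).
(a)–(e): forbidden (ΔL, ΔJ).
(b)–(c): forbidden (parity, ΔS, ΔJ).
(b)–(d): forbidden (parity, ΔS, ΔL).
(b)–(e): forbidden (ΔL).
(c)–(d): forbidden (parity, ΔS, ΔL, ΔJ).
(c)–(e): forbidden (ΔS, ΔL, ΔJ).
(d)–(e): forbidden (ΔS).
Allowed pairs: 0 of 10.

0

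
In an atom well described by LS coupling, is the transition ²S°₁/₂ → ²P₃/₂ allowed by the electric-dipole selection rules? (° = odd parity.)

Reading off the term symbols: S 1/2→1/2, L 0→1, J 1/2→3/2, parity odd→even.
Parity must change: odd → even — ✓.
ΔS = 0: S: 1/2 → 1/2 — ✓.
ΔJ = 0, ±1 (not J=0↔0): J: 1/2 → 3/2, ΔJ = +1 — ✓.
ΔL = 0, ±1 (not L=0↔0): L: 0 → 1, ΔL = +1 — ✓.
All four E1 rules are satisfied.

allowed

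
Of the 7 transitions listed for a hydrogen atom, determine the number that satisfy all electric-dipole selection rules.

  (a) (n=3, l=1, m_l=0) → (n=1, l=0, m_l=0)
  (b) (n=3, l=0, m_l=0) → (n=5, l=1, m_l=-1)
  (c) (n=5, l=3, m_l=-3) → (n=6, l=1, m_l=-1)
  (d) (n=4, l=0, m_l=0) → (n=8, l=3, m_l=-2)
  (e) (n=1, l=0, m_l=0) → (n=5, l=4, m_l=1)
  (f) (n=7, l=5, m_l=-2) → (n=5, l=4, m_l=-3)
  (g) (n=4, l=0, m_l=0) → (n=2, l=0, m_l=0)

(a) allowed
(b) allowed
(c) forbidden — Δl = -2 (E1 requires Δl = ±1); Δm_l = +2 (E1 requires Δm_l = 0, ±1)
(d) forbidden — Δl = +3 (E1 requires Δl = ±1); Δm_l = -2 (E1 requires Δm_l = 0, ±1)
(e) forbidden — Δl = +4 (E1 requires Δl = ±1)
(f) allowed
(g) forbidden — Δl = +0 (E1 requires Δl = ±1)
Total allowed: 3 of 7.

3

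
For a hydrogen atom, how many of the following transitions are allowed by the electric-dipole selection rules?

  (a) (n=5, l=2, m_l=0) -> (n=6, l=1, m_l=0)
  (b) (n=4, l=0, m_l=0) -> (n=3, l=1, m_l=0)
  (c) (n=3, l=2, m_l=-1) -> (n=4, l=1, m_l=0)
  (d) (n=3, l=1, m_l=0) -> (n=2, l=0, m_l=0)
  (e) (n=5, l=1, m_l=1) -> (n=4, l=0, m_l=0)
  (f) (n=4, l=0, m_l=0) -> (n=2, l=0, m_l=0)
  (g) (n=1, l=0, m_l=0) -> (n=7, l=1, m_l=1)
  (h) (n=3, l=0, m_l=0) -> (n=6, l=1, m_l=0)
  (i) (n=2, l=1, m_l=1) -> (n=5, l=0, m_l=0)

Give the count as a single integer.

(a) allowed
(b) allowed
(c) allowed
(d) allowed
(e) allowed
(f) forbidden — Δl = +0 (E1 requires Δl = ±1)
(g) allowed
(h) allowed
(i) allowed
Total allowed: 8 of 9.

8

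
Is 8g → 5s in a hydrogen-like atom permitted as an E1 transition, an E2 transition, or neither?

neither

Δl = 0 − 4 = -4; l_i + l_f = 4.
E1 (Δl = ±1): not satisfied.
E2 (Δl = 0,±2, l_i+l_f ≥ 2): not satisfied.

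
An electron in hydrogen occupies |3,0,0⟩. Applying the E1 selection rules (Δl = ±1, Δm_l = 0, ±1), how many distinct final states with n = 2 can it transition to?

E1 requires Δl = ±1, so l_f ∈ {-1, 1}; with 0 ≤ l_f ≤ n_f−1 = 1, the allowed l_f values are {1}.
For l_f = 1: m_f ∈ {m_i−1, m_i, m_i+1} ∩ [−1, 1] = {-1, 0, 1} → 3 states.
Total: 3.

3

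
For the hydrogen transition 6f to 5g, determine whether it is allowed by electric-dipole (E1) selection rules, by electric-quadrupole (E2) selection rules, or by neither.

E1

Δl = 4 − 3 = +1; l_i + l_f = 7.
E1 (Δl = ±1): satisfied.
E2 (Δl = 0,±2, l_i+l_f ≥ 2): not satisfied.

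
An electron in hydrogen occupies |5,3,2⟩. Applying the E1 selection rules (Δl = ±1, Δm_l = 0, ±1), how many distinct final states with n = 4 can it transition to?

2

E1 requires Δl = ±1, so l_f ∈ {2, 4}; with 0 ≤ l_f ≤ n_f−1 = 3, the allowed l_f values are {2}.
For l_f = 2: m_f ∈ {m_i−1, m_i, m_i+1} ∩ [−2, 2] = {1, 2} → 2 states.
Total: 2.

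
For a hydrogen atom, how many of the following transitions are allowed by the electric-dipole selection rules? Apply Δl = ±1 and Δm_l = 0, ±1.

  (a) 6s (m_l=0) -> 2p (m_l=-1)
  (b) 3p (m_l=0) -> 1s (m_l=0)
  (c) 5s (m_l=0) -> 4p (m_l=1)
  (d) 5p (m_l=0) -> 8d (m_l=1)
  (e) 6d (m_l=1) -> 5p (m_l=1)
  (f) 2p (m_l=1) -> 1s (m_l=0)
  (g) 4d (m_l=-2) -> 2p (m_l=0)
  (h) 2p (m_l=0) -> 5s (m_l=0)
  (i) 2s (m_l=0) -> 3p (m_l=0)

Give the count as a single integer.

8

(a) allowed
(b) allowed
(c) allowed
(d) allowed
(e) allowed
(f) allowed
(g) forbidden — Δm_l = +2 (E1 requires Δm_l = 0, ±1)
(h) allowed
(i) allowed
Total allowed: 8 of 9.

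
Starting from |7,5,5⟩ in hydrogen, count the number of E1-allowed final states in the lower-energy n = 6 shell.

1

E1 requires Δl = ±1, so l_f ∈ {4, 6}; with 0 ≤ l_f ≤ n_f−1 = 5, the allowed l_f values are {4}.
For l_f = 4: m_f ∈ {m_i−1, m_i, m_i+1} ∩ [−4, 4] = {4} → 1 state.
Total: 1.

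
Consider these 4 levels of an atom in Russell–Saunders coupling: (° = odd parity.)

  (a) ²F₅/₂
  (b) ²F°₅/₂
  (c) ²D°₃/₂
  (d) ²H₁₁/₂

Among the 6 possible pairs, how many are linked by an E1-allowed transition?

2

(a)–(b): allowed.
(a)–(c): allowed.
(a)–(d): forbidden (parity, ΔL, ΔJ).
(b)–(c): forbidden (parity).
(b)–(d): forbidden (ΔL, ΔJ).
(c)–(d): forbidden (ΔL, ΔJ).
Allowed pairs: 2 of 6.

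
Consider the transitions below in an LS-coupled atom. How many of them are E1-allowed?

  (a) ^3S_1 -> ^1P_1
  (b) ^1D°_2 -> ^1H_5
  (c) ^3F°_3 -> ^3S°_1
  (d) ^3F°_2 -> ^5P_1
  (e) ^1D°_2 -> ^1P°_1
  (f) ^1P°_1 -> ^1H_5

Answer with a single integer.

0

(a) forbidden (parity, ΔS fail)
(b) forbidden (ΔL, ΔJ fail)
(c) forbidden (parity, ΔL, ΔJ fail)
(d) forbidden (ΔS, ΔL fail)
(e) forbidden (parity fails)
(f) forbidden (ΔL, ΔJ fail)
Total allowed: 0 of 6.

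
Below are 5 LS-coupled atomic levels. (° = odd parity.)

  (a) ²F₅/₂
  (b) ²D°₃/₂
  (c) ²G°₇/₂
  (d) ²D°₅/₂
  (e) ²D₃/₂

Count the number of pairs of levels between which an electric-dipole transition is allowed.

(a)–(b): allowed.
(a)–(c): allowed.
(a)–(d): allowed.
(a)–(e): forbidden (parity).
(b)–(c): forbidden (parity, ΔL, ΔJ).
(b)–(d): forbidden (parity).
(b)–(e): allowed.
(c)–(d): forbidden (parity, ΔL).
(c)–(e): forbidden (ΔL, ΔJ).
(d)–(e): allowed.
Allowed pairs: 5 of 10.

5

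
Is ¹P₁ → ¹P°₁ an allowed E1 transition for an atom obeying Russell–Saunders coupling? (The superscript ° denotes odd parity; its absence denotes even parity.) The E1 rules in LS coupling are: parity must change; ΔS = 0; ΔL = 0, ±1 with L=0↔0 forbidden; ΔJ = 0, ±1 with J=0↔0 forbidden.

Initial level: S=0, L=1, J=1, parity even. Final level: S=0, L=1, J=1, parity odd.
ΔL = 0, ±1 (not L=0↔0): L: 1 → 1, ΔL = +0 — ✓.
ΔJ = 0, ±1 (not J=0↔0): J: 1 → 1, ΔJ = +0 — ✓.
ΔS = 0: S: 0 → 0 — ✓.
Parity must change: even → odd — ✓.
All four E1 rules are satisfied.

allowed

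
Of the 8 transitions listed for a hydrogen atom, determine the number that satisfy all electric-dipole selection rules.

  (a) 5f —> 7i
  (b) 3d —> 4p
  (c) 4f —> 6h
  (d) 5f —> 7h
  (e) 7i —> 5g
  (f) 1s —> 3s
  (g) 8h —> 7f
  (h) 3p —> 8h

(a) forbidden — Δl = +3 (E1 requires Δl = ±1)
(b) allowed
(c) forbidden — Δl = +2 (E1 requires Δl = ±1)
(d) forbidden — Δl = +2 (E1 requires Δl = ±1)
(e) forbidden — Δl = -2 (E1 requires Δl = ±1)
(f) forbidden — Δl = +0 (E1 requires Δl = ±1)
(g) forbidden — Δl = -2 (E1 requires Δl = ±1)
(h) forbidden — Δl = +4 (E1 requires Δl = ±1)
Total allowed: 1 of 8.

1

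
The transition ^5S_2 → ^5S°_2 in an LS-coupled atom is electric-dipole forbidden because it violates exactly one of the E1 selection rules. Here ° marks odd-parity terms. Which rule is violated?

Initial level: S=2, L=0, J=2, parity even. Final level: S=2, L=0, J=2, parity odd.
Parity must change: even → odd — ok.
ΔS = 0: S: 2 → 2 — ok.
ΔL = 0, ±1 (not L=0↔0): L: 0 → 0, ΔL = +0 — fails.
ΔJ = 0, ±1 (not J=0↔0): J: 2 → 2, ΔJ = +0 — ok.

the L=0 ↔ L=0 exclusion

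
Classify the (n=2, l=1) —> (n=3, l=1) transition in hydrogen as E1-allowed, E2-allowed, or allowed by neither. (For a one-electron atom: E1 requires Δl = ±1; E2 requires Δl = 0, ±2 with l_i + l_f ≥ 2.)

E2

Δl = 1 − 1 = +0; l_i + l_f = 2.
E1 (Δl = ±1): not satisfied.
E2 (Δl = 0,±2, l_i+l_f ≥ 2): satisfied.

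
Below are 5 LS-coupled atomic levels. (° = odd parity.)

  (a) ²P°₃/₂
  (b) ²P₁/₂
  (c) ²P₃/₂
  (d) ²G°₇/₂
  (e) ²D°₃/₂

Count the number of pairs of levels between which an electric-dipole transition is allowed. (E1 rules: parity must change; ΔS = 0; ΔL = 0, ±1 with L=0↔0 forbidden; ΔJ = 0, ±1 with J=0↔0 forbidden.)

4

(a)–(b): allowed.
(a)–(c): allowed.
(a)–(d): forbidden (parity, ΔL, ΔJ).
(a)–(e): forbidden (parity).
(b)–(c): forbidden (parity).
(b)–(d): forbidden (ΔL, ΔJ).
(b)–(e): allowed.
(c)–(d): forbidden (ΔL, ΔJ).
(c)–(e): allowed.
(d)–(e): forbidden (parity, ΔL, ΔJ).
Allowed pairs: 4 of 10.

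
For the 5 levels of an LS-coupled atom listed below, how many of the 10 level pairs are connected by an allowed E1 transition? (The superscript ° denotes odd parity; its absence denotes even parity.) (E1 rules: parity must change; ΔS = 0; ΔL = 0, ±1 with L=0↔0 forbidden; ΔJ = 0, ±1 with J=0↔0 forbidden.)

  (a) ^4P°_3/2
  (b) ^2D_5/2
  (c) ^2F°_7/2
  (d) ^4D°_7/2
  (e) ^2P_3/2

(a)–(b): forbidden (ΔS).
(a)–(c): forbidden (parity, ΔS, ΔL, ΔJ).
(a)–(d): forbidden (parity, ΔJ).
(a)–(e): forbidden (ΔS).
(b)–(c): allowed.
(b)–(d): forbidden (ΔS).
(b)–(e): forbidden (parity).
(c)–(d): forbidden (parity, ΔS).
(c)–(e): forbidden (ΔL, ΔJ).
(d)–(e): forbidden (ΔS, ΔJ).
Allowed pairs: 1 of 10.

1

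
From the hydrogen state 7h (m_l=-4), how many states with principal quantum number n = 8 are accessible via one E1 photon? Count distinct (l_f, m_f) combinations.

5

E1 requires Δl = ±1, so l_f ∈ {4, 6}; with 0 ≤ l_f ≤ n_f−1 = 7, the allowed l_f values are {4, 6}.
For l_f = 4: m_f ∈ {m_i−1, m_i, m_i+1} ∩ [−4, 4] = {-4, -3} → 2 states.
For l_f = 6: m_f ∈ {m_i−1, m_i, m_i+1} ∩ [−6, 6] = {-5, -4, -3} → 3 states.
Total: 5.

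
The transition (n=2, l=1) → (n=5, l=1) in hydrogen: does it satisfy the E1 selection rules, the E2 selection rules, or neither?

E2

Δl = 1 − 1 = +0; l_i + l_f = 2.
E1 (Δl = ±1): not satisfied.
E2 (Δl = 0,±2, l_i+l_f ≥ 2): satisfied.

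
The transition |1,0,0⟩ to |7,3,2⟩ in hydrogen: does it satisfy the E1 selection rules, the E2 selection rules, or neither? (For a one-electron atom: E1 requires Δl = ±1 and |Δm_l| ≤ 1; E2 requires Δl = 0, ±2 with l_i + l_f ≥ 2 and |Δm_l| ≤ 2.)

neither

Δl = 3 − 0 = +3; l_i + l_f = 3.
Δm_l = +2.
E1 (Δl = ±1, |Δm_l| ≤ 1): not satisfied.
E2 (Δl = 0,±2, l_i+l_f ≥ 2, |Δm_l| ≤ 2): not satisfied.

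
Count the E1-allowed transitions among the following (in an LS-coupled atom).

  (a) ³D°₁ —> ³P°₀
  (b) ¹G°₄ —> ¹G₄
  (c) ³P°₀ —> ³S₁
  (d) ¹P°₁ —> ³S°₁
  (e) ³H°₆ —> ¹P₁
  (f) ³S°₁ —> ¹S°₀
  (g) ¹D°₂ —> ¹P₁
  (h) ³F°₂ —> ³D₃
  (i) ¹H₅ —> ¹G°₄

5

(a) forbidden (parity fails)
(b) allowed
(c) allowed
(d) forbidden (parity, ΔS fail)
(e) forbidden (ΔS, ΔL, ΔJ fail)
(f) forbidden (parity, ΔS, ΔL fail)
(g) allowed
(h) allowed
(i) allowed
Total allowed: 5 of 9.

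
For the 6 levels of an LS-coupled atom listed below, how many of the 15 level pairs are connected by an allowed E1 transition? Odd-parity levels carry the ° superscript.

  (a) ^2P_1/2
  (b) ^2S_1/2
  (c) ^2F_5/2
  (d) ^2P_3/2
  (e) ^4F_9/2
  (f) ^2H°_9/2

0

(a)–(b): forbidden (parity).
(a)–(c): forbidden (parity, ΔL, ΔJ).
(a)–(d): forbidden (parity).
(a)–(e): forbidden (parity, ΔS, ΔL, ΔJ).
(a)–(f): forbidden (ΔL, ΔJ).
(b)–(c): forbidden (parity, ΔL, ΔJ).
(b)–(d): forbidden (parity).
(b)–(e): forbidden (parity, ΔS, ΔL, ΔJ).
(b)–(f): forbidden (ΔL, ΔJ).
(c)–(d): forbidden (parity, ΔL).
(c)–(e): forbidden (parity, ΔS, ΔJ).
(c)–(f): forbidden (ΔL, ΔJ).
(d)–(e): forbidden (parity, ΔS, ΔL, ΔJ).
(d)–(f): forbidden (ΔL, ΔJ).
(e)–(f): forbidden (ΔS, ΔL).
Allowed pairs: 0 of 15.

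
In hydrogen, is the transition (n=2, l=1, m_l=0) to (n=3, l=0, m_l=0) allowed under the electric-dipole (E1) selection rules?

allowed

l: 1 → 0 (Δl = -1). Δl = ±1 ✓.
Δm_l = 0 − (0) = +0. E1 requires Δm_l = 0, ±1: ✓.
All E1 selection rules are satisfied.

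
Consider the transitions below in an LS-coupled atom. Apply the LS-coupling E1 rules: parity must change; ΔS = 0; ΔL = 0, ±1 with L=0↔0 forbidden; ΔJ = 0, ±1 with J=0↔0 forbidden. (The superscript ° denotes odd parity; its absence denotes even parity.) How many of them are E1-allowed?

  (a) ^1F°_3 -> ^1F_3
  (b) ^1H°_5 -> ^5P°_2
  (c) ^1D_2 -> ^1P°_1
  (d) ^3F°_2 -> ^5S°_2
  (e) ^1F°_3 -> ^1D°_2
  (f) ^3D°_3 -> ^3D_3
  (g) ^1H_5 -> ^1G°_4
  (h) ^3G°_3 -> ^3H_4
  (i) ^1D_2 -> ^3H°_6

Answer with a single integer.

(a) allowed
(b) forbidden (parity, ΔS, ΔL, ΔJ fail)
(c) allowed
(d) forbidden (parity, ΔS, ΔL fail)
(e) forbidden (parity fails)
(f) allowed
(g) allowed
(h) allowed
(i) forbidden (ΔS, ΔL, ΔJ fail)
Total allowed: 5 of 9.

5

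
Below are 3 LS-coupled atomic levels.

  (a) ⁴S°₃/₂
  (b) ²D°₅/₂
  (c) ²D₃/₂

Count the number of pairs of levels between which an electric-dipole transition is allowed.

1

(a)–(b): forbidden (parity, ΔS, ΔL).
(a)–(c): forbidden (ΔS, ΔL).
(b)–(c): allowed.
Allowed pairs: 1 of 3.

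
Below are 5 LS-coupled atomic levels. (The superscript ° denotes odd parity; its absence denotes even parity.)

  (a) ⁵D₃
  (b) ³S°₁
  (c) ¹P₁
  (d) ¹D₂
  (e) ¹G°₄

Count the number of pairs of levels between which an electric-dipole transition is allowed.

0

(a)–(b): forbidden (ΔS, ΔL, ΔJ).
(a)–(c): forbidden (parity, ΔS, ΔJ).
(a)–(d): forbidden (parity, ΔS).
(a)–(e): forbidden (ΔS, ΔL).
(b)–(c): forbidden (ΔS).
(b)–(d): forbidden (ΔS, ΔL).
(b)–(e): forbidden (parity, ΔS, ΔL, ΔJ).
(c)–(d): forbidden (parity).
(c)–(e): forbidden (ΔL, ΔJ).
(d)–(e): forbidden (ΔL, ΔJ).
Allowed pairs: 0 of 10.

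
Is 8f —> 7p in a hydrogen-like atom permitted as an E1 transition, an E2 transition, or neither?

E2

Δl = 1 − 3 = -2; l_i + l_f = 4.
E1 (Δl = ±1): not satisfied.
E2 (Δl = 0,±2, l_i+l_f ≥ 2): satisfied.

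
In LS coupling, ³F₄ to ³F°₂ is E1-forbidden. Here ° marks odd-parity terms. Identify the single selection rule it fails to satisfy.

Parity must change: even → odd — ✓.
ΔJ = 0, ±1 (not J=0↔0): J: 4 → 2, ΔJ = -2 — ✗.
ΔL = 0, ±1 (not L=0↔0): L: 3 → 3, ΔL = +0 — ✓.
ΔS = 0: S: 1 → 1 — ✓.

the ΔJ = 0, ±1 rule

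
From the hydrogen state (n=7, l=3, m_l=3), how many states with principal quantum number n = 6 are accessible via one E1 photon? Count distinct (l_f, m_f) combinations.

4

E1 requires Δl = ±1, so l_f ∈ {2, 4}; with 0 ≤ l_f ≤ n_f−1 = 5, the allowed l_f values are {2, 4}.
For l_f = 2: m_f ∈ {m_i−1, m_i, m_i+1} ∩ [−2, 2] = {2} → 1 state.
For l_f = 4: m_f ∈ {m_i−1, m_i, m_i+1} ∩ [−4, 4] = {2, 3, 4} → 3 states.
Total: 4.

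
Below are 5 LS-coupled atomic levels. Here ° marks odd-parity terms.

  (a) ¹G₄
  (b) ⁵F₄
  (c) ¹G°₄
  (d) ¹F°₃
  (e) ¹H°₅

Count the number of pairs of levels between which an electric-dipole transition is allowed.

(a)–(b): forbidden (parity, ΔS).
(a)–(c): allowed.
(a)–(d): allowed.
(a)–(e): allowed.
(b)–(c): forbidden (ΔS).
(b)–(d): forbidden (ΔS).
(b)–(e): forbidden (ΔS, ΔL).
(c)–(d): forbidden (parity).
(c)–(e): forbidden (parity).
(d)–(e): forbidden (parity, ΔL, ΔJ).
Allowed pairs: 3 of 10.

3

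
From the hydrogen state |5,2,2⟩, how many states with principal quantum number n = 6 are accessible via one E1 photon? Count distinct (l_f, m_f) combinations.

E1 requires Δl = ±1, so l_f ∈ {1, 3}; with 0 ≤ l_f ≤ n_f−1 = 5, the allowed l_f values are {1, 3}.
For l_f = 1: m_f ∈ {m_i−1, m_i, m_i+1} ∩ [−1, 1] = {1} → 1 state.
For l_f = 3: m_f ∈ {m_i−1, m_i, m_i+1} ∩ [−3, 3] = {1, 2, 3} → 3 states.
Total: 4.

4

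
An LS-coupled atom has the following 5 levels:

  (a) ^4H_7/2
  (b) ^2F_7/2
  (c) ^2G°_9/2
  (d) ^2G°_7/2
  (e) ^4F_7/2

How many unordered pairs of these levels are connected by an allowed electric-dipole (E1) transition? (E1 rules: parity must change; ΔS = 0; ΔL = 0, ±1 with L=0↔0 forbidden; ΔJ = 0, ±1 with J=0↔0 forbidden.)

(a)–(b): forbidden (parity, ΔS, ΔL).
(a)–(c): forbidden (ΔS).
(a)–(d): forbidden (ΔS).
(a)–(e): forbidden (parity, ΔL).
(b)–(c): allowed.
(b)–(d): allowed.
(b)–(e): forbidden (parity, ΔS).
(c)–(d): forbidden (parity).
(c)–(e): forbidden (ΔS).
(d)–(e): forbidden (ΔS).
Allowed pairs: 2 of 10.

2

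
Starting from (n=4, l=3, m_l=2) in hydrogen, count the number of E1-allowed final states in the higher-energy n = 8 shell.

5

E1 requires Δl = ±1, so l_f ∈ {2, 4}; with 0 ≤ l_f ≤ n_f−1 = 7, the allowed l_f values are {2, 4}.
For l_f = 2: m_f ∈ {m_i−1, m_i, m_i+1} ∩ [−2, 2] = {1, 2} → 2 states.
For l_f = 4: m_f ∈ {m_i−1, m_i, m_i+1} ∩ [−4, 4] = {1, 2, 3} → 3 states.
Total: 5.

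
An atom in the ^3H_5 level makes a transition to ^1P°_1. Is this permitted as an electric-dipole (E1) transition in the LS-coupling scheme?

forbidden

Initial level: S=1, L=5, J=5, parity even. Final level: S=0, L=1, J=1, parity odd.
Parity must change: even → odd — passes.
ΔS = 0: S: 1 → 0 — fails.
ΔL = 0, ±1 (not L=0↔0): L: 5 → 1, ΔL = -4 — fails.
ΔJ = 0, ±1 (not J=0↔0): J: 5 → 1, ΔJ = -4 — fails.
Rule(s) violated: ΔS, ΔL, ΔJ.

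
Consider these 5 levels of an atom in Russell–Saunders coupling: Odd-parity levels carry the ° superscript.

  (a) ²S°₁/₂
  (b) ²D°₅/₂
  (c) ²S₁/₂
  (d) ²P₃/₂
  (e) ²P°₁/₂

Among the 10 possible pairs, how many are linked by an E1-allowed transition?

(a)–(b): forbidden (parity, ΔL, ΔJ).
(a)–(c): forbidden (ΔL).
(a)–(d): allowed.
(a)–(e): forbidden (parity).
(b)–(c): forbidden (ΔL, ΔJ).
(b)–(d): allowed.
(b)–(e): forbidden (parity, ΔJ).
(c)–(d): forbidden (parity).
(c)–(e): allowed.
(d)–(e): allowed.
Allowed pairs: 4 of 10.

4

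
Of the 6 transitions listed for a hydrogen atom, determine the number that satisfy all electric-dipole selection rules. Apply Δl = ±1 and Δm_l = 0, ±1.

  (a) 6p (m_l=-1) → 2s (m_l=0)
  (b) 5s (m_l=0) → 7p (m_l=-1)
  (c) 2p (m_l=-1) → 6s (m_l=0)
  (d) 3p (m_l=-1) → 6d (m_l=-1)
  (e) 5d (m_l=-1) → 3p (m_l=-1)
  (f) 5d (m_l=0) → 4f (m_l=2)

(a) allowed
(b) allowed
(c) allowed
(d) allowed
(e) allowed
(f) forbidden — Δm_l = +2 (E1 requires Δm_l = 0, ±1)
Total allowed: 5 of 6.

5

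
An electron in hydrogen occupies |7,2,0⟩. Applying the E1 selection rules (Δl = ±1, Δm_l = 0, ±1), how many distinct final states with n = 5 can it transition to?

6

E1 requires Δl = ±1, so l_f ∈ {1, 3}; with 0 ≤ l_f ≤ n_f−1 = 4, the allowed l_f values are {1, 3}.
For l_f = 1: m_f ∈ {m_i−1, m_i, m_i+1} ∩ [−1, 1] = {-1, 0, 1} → 3 states.
For l_f = 3: m_f ∈ {m_i−1, m_i, m_i+1} ∩ [−3, 3] = {-1, 0, 1} → 3 states.
Total: 6.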